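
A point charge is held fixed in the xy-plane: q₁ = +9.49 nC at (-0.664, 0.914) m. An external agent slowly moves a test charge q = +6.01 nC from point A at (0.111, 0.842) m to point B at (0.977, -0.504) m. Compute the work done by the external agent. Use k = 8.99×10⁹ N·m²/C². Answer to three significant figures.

-4.22×10⁻⁷ J

For quasistatic motion the external work equals the change in potential energy: W_ext = qΔV = q(V_B − V_A).
At A: distance to the source charge is 0.778 m; V_A = kq₁/r = 110 V.
At B: distance to the source charge is 2.17 m; V_B = kq₁/r = 39.3 V.
ΔV = V_B − V_A = -70.3 V.
W_ext = qΔV = (6.01×10⁻⁹ C)(-70.3 V) = -4.22×10⁻⁷ J.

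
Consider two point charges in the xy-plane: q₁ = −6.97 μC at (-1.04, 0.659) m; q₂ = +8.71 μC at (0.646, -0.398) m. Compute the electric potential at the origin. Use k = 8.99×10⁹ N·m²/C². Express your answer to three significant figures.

The total potential is the scalar sum of each charge's contribution, V = Σ kqᵢ/rᵢ.
Distances from the field point to each charge: r₁ = 1.23 m, r₂ = 0.759 m.
V = k[(-6.97×10⁻⁶)/(1.23) + (8.71×10⁻⁶)/(0.759)] = 5.23×10⁴ V.

5.23×10⁴ V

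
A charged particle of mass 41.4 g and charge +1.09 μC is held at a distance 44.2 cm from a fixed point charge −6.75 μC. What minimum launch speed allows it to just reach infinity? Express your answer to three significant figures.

2.69 m/s

To just escape, total mechanical energy must reach zero at infinity: ½mv²_min + U = 0, so ½mv²_min = −U = |kQq|/r.
|U| = |kQq|/r = (8.99×10⁹ N·m²/C²)(6.75×10⁻⁶)(1.09×10⁻⁶)/(0.442) = 0.150 J.
v_min = √(2|U|/m) = √(2·0.150/0.0414) = 2.69 m/s.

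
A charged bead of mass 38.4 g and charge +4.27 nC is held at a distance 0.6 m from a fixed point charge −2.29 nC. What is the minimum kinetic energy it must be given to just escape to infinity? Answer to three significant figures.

To just escape, total mechanical energy must reach zero at infinity: ½mv²_min + U = 0, so ½mv²_min = −U = |kQq|/r.
|U| = |kQq|/r = (8.99×10⁹ N·m²/C²)(2.29×10⁻⁹)(4.27×10⁻⁹)/(0.600) = 1.47×10⁻⁷ J.

1.47×10⁻⁷ J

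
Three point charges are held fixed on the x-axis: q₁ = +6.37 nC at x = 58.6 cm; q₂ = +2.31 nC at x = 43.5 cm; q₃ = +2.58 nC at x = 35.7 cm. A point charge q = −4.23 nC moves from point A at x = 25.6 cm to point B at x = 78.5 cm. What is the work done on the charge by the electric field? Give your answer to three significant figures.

-4.99×10⁻⁷ J

The work done by the electric force is W_field = −ΔU = −q(V_B − V_A) = q(V_A − V_B).
At A: distances to the source charges are 0.330 m, 0.179 m, 0.101 m; V_A = Σ kqᵢ/rᵢ = 519 V.
At B: distances to the source charges are 0.199 m, 0.350 m, 0.428 m; V_B = Σ kqᵢ/rᵢ = 401 V.
ΔV = V_B − V_A = -118 V.
W_field = −qΔV = −(-4.23×10⁻⁹ C)(-118 V) = -4.99×10⁻⁷ J.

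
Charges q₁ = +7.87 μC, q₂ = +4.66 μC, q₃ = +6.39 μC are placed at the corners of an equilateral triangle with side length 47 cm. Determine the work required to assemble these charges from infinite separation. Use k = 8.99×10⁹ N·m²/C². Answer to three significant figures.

The assembly work is the sum of pairwise potential energies, U = Σ_{i<j} kqᵢqⱼ/rᵢⱼ.
All three pair separations equal the side length, 0.470 m.
U = (0.701) + (0.962) + (0.570) = 2.23 J.

2.23 J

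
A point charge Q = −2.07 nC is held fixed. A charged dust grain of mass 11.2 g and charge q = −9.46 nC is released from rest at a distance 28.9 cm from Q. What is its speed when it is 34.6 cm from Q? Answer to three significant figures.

4.23×10⁻³ m/s

Only the electrostatic force acts, so mechanical energy is conserved: ½mv² = U₁ − U₂ = kQq(1/r₁ − 1/r₂).
U₁ − U₂ = (8.99×10⁹ N·m²/C²)(-2.07×10⁻⁹ C)(-9.46×10⁻⁹ C)(1/0.289 − 1/0.346) = 1.00×10⁻⁷ J.
v = √(2·1.00×10⁻⁷/0.0112) = 4.23×10⁻³ m/s.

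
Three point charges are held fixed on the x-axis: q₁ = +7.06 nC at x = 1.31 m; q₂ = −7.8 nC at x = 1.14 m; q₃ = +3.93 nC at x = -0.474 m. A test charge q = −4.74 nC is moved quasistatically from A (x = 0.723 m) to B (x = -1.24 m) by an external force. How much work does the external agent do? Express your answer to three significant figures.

For quasistatic motion the external work equals the change in potential energy: W_ext = qΔV = q(V_B − V_A).
At A: distances to the source charges are 0.587 m, 0.417 m, 1.20 m; V_A = Σ kqᵢ/rᵢ = -30.5 V.
At B: distances to the source charges are 2.55 m, 2.38 m, 0.766 m; V_B = Σ kqᵢ/rᵢ = 41.6 V.
ΔV = V_B − V_A = 72.1 V.
W_ext = qΔV = (-4.74×10⁻⁹ C)(72.1 V) = -3.42×10⁻⁷ J.

-3.42×10⁻⁷ J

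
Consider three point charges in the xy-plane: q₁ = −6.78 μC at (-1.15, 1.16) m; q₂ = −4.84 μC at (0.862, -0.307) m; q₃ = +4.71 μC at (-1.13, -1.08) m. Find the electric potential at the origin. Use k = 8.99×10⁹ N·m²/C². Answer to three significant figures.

-5.78×10⁴ V

Electric potential is a scalar, so the contributions from each charge add algebraically: V = Σ kqᵢ/rᵢ.
Distances from the field point to each charge: r₁ = 1.63 m, r₂ = 0.915 m, r₃ = 1.56 m.
V = k[(-6.78×10⁻⁶)/(1.63) + (-4.84×10⁻⁶)/(0.915) + (4.71×10⁻⁶)/(1.56)] = -5.78×10⁴ V.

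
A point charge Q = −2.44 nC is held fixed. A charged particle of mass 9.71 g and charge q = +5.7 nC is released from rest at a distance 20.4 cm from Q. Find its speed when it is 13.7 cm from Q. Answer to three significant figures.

7.86×10⁻³ m/s

Only the electrostatic force acts, so mechanical energy is conserved: ½mv² = U₁ − U₂ = kQq(1/r₁ − 1/r₂).
U₁ − U₂ = (8.99×10⁹ N·m²/C²)(-2.44×10⁻⁹ C)(5.70×10⁻⁹ C)(1/0.204 − 1/0.137) = 3.00×10⁻⁷ J.
v = √(2·3.00×10⁻⁷/9.71×10⁻³) = 7.86×10⁻³ m/s.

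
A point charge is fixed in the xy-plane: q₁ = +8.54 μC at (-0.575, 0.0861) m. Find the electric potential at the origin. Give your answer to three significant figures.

1.32×10⁵ V

The total potential is the scalar sum of each charge's contribution, V = Σ kqᵢ/rᵢ.
Distances from the field point to each charge: r₁ = 0.581 m.
V = k[(8.54×10⁻⁶)/(0.581)] = 1.32×10⁵ V.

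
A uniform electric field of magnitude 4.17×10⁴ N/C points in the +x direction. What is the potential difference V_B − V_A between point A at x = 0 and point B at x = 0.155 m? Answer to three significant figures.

In a uniform field, potential decreases in the direction of E: V_B − V_A = −E·Δx.
V_B − V_A = −(4.17×10⁴ V/m)(0.155 m) = -6460 V.

-6460 V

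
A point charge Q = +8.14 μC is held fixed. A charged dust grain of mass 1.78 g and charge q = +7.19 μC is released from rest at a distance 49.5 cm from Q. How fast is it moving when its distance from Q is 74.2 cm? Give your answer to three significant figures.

19.9 m/s

Only the electrostatic force acts, so mechanical energy is conserved: ½mv² = U₁ − U₂ = kQq(1/r₁ − 1/r₂).
U₁ − U₂ = (8.99×10⁹ N·m²/C²)(8.14×10⁻⁶ C)(7.19×10⁻⁶ C)(1/0.495 − 1/0.742) = 0.354 J.
v = √(2·0.354/1.78×10⁻³) = 19.9 m/s.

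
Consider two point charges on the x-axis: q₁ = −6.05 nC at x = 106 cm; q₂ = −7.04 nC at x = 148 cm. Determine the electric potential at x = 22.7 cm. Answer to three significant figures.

The total potential is the scalar sum of each charge's contribution, V = Σ kqᵢ/rᵢ.
Distances from the field point to each charge: r₁ = 0.833 m, r₂ = 1.25 m.
V = k[(-6.05×10⁻⁹)/(0.833) + (-7.04×10⁻⁹)/(1.25)] = -116 V.

-116 V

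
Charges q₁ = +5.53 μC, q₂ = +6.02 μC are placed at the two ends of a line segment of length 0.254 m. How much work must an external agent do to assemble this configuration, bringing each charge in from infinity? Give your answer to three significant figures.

1.18 J

The work to assemble the configuration equals its total potential energy, U = Σ kqᵢqⱼ/rᵢⱼ over all pairs.
The separation is r = 0.254 m.
U = (1.18) = 1.18 J.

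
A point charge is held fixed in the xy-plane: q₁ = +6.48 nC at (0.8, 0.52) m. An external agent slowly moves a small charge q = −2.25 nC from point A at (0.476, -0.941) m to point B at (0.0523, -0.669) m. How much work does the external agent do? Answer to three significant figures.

For quasistatic motion the external work equals the change in potential energy: W_ext = qΔV = q(V_B − V_A).
At A: distance to the source charge is 1.50 m; V_A = kq₁/r = 38.9 V.
At B: distance to the source charge is 1.40 m; V_B = kq₁/r = 41.5 V.
ΔV = V_B − V_A = 2.55 V.
W_ext = qΔV = (-2.25×10⁻⁹ C)(2.55 V) = -5.73×10⁻⁹ J.

-5.73×10⁻⁹ J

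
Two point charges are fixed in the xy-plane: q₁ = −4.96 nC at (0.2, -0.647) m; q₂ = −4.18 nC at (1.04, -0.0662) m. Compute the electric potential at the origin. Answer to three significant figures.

-102 V

Electric potential is a scalar, so the contributions from each charge add algebraically: V = Σ kqᵢ/rᵢ.
Distances from the field point to each charge: r₁ = 0.677 m, r₂ = 1.04 m.
V = k[(-4.96×10⁻⁹)/(0.677) + (-4.18×10⁻⁹)/(1.04)] = -102 V.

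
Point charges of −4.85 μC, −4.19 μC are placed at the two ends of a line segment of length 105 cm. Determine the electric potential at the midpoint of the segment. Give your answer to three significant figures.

-1.55×10⁵ V

The total potential is the scalar sum of each charge's contribution, V = Σ kqᵢ/rᵢ.
Each charge is 0.525 m from the midpoint.
V = k[(-4.85×10⁻⁶)/(0.525) + (-4.19×10⁻⁶)/(0.525)] = -1.55×10⁵ V.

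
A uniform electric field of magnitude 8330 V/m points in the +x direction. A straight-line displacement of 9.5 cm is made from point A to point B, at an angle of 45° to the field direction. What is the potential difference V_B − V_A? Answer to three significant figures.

Only the component of displacement along E changes the potential: ΔV = −E·d·cosθ.
ΔV = −(8330 V/m)(0.0950 m)cos45° = -560 V.

-560 V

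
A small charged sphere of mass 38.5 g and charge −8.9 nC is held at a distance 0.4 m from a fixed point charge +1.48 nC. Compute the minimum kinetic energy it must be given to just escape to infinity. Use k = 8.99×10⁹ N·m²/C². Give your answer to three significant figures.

To just escape, total mechanical energy must reach zero at infinity: ½mv²_min + U = 0, so ½mv²_min = −U = |kQq|/r.
|U| = |kQq|/r = (8.99×10⁹ N·m²/C²)(1.48×10⁻⁹)(8.90×10⁻⁹)/(0.400) = 2.96×10⁻⁷ J.

2.96×10⁻⁷ J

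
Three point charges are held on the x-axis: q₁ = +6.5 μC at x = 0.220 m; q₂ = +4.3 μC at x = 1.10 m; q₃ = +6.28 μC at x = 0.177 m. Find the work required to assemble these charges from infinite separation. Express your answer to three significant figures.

The assembly work is the sum of pairwise potential energies, U = Σ_{i<j} kqᵢqⱼ/rᵢⱼ.
Pair separations: r₁₂ = 0.880 m, r₁₃ = 0.0430 m, r₂₃ = 0.923 m.
U = (0.286) + (8.53) + (0.263) = 9.08 J.

9.08 J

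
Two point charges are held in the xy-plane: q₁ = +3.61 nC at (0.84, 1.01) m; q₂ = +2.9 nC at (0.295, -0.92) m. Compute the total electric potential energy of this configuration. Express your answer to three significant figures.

4.69×10⁻⁸ J

The work to assemble the configuration equals its total potential energy, U = Σ kqᵢqⱼ/rᵢⱼ over all pairs.
Pair separations: r₁₂ = 2.01 m.
U = (4.69×10⁻⁸) = 4.69×10⁻⁸ J.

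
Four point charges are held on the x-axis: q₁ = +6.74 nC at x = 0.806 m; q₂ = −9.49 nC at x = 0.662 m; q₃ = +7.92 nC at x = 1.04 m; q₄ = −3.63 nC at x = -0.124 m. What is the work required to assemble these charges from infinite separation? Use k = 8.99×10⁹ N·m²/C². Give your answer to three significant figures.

-3.79×10⁻⁶ J

The assembly work is the sum of pairwise potential energies, U = Σ_{i<j} kqᵢqⱼ/rᵢⱼ.
Pair separations: r₁₂ = 0.144 m, r₁₃ = 0.234 m, r₁₄ = 0.930 m, r₂₃ = 0.378 m, r₂₄ = 0.786 m, r₃₄ = 1.16 m.
Summing all 6 pair terms gives U = -3.79×10⁻⁶ J.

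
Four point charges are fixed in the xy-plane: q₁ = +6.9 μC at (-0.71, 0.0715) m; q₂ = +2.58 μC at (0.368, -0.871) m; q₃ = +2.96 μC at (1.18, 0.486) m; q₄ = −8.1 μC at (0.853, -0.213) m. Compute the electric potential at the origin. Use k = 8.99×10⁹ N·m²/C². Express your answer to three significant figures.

The total potential is the scalar sum of each charge's contribution, V = Σ kqᵢ/rᵢ.
Distances from the field point to each charge: r₁ = 0.714 m, r₂ = 0.946 m, r₃ = 1.28 m, r₄ = 0.879 m.
V = k[(6.90×10⁻⁶)/(0.714) + (2.58×10⁻⁶)/(0.946) + (2.96×10⁻⁶)/(1.28) + (-8.10×10⁻⁶)/(0.879)] = 4.95×10⁴ V.

4.95×10⁴ V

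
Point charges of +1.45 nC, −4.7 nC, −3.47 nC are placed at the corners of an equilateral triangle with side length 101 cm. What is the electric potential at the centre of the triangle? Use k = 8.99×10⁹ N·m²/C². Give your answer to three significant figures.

Electric potential is a scalar, so the contributions from each charge add algebraically: V = Σ kqᵢ/rᵢ.
The distance from each vertex to the centroid is a/√3 = 0.583 m.
V = k[(1.45×10⁻⁹)/(0.583) + (-4.70×10⁻⁹)/(0.583) + (-3.47×10⁻⁹)/(0.583)] = -104 V.

-104 V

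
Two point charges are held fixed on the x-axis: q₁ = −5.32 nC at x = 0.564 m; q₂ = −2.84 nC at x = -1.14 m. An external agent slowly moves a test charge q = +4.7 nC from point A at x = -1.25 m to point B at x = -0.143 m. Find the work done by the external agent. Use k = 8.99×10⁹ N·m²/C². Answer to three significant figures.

7.77×10⁻⁷ J

For quasistatic motion the external work equals the change in potential energy: W_ext = qΔV = q(V_B − V_A).
At A: distances to the source charges are 1.81 m, 0.110 m; V_A = Σ kqᵢ/rᵢ = -258 V.
At B: distances to the source charges are 0.707 m, 0.997 m; V_B = Σ kqᵢ/rᵢ = -93.3 V.
ΔV = V_B − V_A = 165 V.
W_ext = qΔV = (4.70×10⁻⁹ C)(165 V) = 7.77×10⁻⁷ J.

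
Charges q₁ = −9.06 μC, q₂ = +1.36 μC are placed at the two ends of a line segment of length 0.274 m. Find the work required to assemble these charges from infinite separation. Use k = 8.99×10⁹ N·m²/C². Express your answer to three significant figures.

-0.404 J

The work to assemble the configuration equals its total potential energy, U = Σ kqᵢqⱼ/rᵢⱼ over all pairs.
The separation is r = 0.274 m.
U = (-0.404) = -0.404 J.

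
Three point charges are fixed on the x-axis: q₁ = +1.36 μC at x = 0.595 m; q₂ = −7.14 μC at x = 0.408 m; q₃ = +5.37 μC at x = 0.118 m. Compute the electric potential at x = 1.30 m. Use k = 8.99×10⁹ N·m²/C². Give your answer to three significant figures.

-1.38×10⁴ V

The total potential is the scalar sum of each charge's contribution, V = Σ kqᵢ/rᵢ.
Distances from the field point to each charge: r₁ = 0.705 m, r₂ = 0.892 m, r₃ = 1.18 m.
V = k[(1.36×10⁻⁶)/(0.705) + (-7.14×10⁻⁶)/(0.892) + (5.37×10⁻⁶)/(1.18)] = -1.38×10⁴ V.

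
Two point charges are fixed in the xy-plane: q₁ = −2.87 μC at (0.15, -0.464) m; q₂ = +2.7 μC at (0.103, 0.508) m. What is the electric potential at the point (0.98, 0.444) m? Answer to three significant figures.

6630 V

The total potential is the scalar sum of each charge's contribution, V = Σ kqᵢ/rᵢ.
Distances from the field point to each charge: r₁ = 1.23 m, r₂ = 0.879 m.
V = k[(-2.87×10⁻⁶)/(1.23) + (2.70×10⁻⁶)/(0.879)] = 6630 V.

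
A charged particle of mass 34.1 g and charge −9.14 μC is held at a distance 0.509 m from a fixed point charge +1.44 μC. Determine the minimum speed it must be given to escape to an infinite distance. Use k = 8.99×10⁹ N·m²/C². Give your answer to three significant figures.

To just escape, total mechanical energy must reach zero at infinity: ½mv²_min + U = 0, so ½mv²_min = −U = |kQq|/r.
|U| = |kQq|/r = (8.99×10⁹ N·m²/C²)(1.44×10⁻⁶)(9.14×10⁻⁶)/(0.509) = 0.232 J.
v_min = √(2|U|/m) = √(2·0.232/0.0341) = 3.69 m/s.

3.69 m/s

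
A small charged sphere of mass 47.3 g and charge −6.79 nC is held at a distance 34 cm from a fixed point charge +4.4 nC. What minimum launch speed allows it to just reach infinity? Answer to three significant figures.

To just escape, total mechanical energy must reach zero at infinity: ½mv²_min + U = 0, so ½mv²_min = −U = |kQq|/r.
|U| = |kQq|/r = (8.99×10⁹ N·m²/C²)(4.40×10⁻⁹)(6.79×10⁻⁹)/(0.340) = 7.90×10⁻⁷ J.
v_min = √(2|U|/m) = √(2·7.90×10⁻⁷/0.0473) = 5.78×10⁻³ m/s.

5.78×10⁻³ m/s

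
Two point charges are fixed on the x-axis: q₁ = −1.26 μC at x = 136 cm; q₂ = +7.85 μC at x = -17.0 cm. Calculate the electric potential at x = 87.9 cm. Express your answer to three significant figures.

4.37×10⁴ V

The total potential is the scalar sum of each charge's contribution, V = Σ kqᵢ/rᵢ.
Distances from the field point to each charge: r₁ = 0.481 m, r₂ = 1.05 m.
V = k[(-1.26×10⁻⁶)/(0.481) + (7.85×10⁻⁶)/(1.05)] = 4.37×10⁴ V.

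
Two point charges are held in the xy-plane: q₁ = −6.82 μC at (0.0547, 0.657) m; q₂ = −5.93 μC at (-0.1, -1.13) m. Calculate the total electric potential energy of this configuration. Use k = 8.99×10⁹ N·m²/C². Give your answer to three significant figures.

0.203 J

The assembly work is the sum of pairwise potential energies, U = Σ_{i<j} kqᵢqⱼ/rᵢⱼ.
Pair separations: r₁₂ = 1.79 m.
U = (0.203) = 0.203 J.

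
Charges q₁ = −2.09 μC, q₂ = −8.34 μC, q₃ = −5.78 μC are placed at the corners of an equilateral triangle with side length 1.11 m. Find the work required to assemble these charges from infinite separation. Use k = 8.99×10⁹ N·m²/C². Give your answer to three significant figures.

The assembly work is the sum of pairwise potential energies, U = Σ_{i<j} kqᵢqⱼ/rᵢⱼ.
All three pair separations equal the side length, 1.11 m.
U = (0.141) + (0.0978) + (0.390) = 0.629 J.

0.629 J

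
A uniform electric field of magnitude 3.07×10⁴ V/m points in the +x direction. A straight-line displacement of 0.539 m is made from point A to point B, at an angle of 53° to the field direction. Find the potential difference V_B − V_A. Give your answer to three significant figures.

-9960 V

Only the component of displacement along E changes the potential: ΔV = −E·d·cosθ.
ΔV = −(3.07×10⁴ V/m)(0.539 m)cos53° = -9960 V.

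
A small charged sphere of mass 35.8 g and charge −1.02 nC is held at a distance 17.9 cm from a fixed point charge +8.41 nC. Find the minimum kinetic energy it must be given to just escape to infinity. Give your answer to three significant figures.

To just escape, total mechanical energy must reach zero at infinity: ½mv²_min + U = 0, so ½mv²_min = −U = |kQq|/r.
|U| = |kQq|/r = (8.99×10⁹ N·m²/C²)(8.41×10⁻⁹)(1.02×10⁻⁹)/(0.179) = 4.31×10⁻⁷ J.

4.31×10⁻⁷ J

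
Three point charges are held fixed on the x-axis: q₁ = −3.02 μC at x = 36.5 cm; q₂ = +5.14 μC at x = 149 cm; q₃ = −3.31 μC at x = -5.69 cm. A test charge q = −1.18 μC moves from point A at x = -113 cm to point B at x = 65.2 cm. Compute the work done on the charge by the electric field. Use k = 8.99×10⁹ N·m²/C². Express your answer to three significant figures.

The work done by the electric force is W_field = −ΔU = −q(V_B − V_A) = q(V_A − V_B).
At A: distances to the source charges are 1.49 m, 2.62 m, 1.07 m; V_A = Σ kqᵢ/rᵢ = -2.83×10⁴ V.
At B: distances to the source charges are 0.287 m, 0.838 m, 0.709 m; V_B = Σ kqᵢ/rᵢ = -8.14×10⁴ V.
ΔV = V_B − V_A = -5.32×10⁴ V.
W_field = −qΔV = −(-1.18×10⁻⁶ C)(-5.32×10⁴ V) = -0.0628 J.

-0.0628 J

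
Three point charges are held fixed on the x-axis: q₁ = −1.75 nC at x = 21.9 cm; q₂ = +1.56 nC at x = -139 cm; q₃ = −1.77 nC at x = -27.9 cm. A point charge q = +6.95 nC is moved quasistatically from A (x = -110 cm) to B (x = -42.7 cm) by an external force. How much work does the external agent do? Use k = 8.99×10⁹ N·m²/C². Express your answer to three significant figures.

For quasistatic motion the external work equals the change in potential energy: W_ext = qΔV = q(V_B − V_A).
At A: distances to the source charges are 1.32 m, 0.290 m, 0.821 m; V_A = Σ kqᵢ/rᵢ = 17.1 V.
At B: distances to the source charges are 0.646 m, 0.963 m, 0.148 m; V_B = Σ kqᵢ/rᵢ = -117 V.
ΔV = V_B − V_A = -134 V.
W_ext = qΔV = (6.95×10⁻⁹ C)(-134 V) = -9.34×10⁻⁷ J.

-9.34×10⁻⁷ J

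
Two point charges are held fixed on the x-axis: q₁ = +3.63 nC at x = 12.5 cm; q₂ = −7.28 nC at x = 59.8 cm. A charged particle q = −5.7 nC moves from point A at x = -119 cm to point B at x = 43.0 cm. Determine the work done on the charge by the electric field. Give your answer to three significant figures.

-1.54×10⁻⁶ J

The work done by the electric force is W_field = −ΔU = −q(V_B − V_A) = q(V_A − V_B).
At A: distances to the source charges are 1.31 m, 1.79 m; V_A = Σ kqᵢ/rᵢ = -11.8 V.
At B: distances to the source charges are 0.305 m, 0.168 m; V_B = Σ kqᵢ/rᵢ = -283 V.
ΔV = V_B − V_A = -271 V.
W_field = −qΔV = −(-5.70×10⁻⁹ C)(-271 V) = -1.54×10⁻⁶ J.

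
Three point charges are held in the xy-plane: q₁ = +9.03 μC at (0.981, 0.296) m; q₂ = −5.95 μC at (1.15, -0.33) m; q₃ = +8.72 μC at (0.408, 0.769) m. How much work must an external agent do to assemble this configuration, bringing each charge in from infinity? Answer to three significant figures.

-0.144 J

The work to assemble the configuration equals its total potential energy, U = Σ kqᵢqⱼ/rᵢⱼ over all pairs.
Pair separations: r₁₂ = 0.648 m, r₁₃ = 0.743 m, r₂₃ = 1.33 m.
U = (-0.745) + (0.953) + (-0.352) = -0.144 J.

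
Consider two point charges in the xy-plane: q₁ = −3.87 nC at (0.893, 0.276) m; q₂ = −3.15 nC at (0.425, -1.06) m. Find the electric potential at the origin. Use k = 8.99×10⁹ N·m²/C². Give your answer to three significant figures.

-62.0 V

Electric potential is a scalar, so the contributions from each charge add algebraically: V = Σ kqᵢ/rᵢ.
Distances from the field point to each charge: r₁ = 0.935 m, r₂ = 1.14 m.
V = k[(-3.87×10⁻⁹)/(0.935) + (-3.15×10⁻⁹)/(1.14)] = -62.0 V.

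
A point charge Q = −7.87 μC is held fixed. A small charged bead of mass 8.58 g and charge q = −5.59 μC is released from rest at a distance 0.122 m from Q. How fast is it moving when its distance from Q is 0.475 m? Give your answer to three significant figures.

23.7 m/s

Only the electrostatic force acts, so mechanical energy is conserved: ½mv² = U₁ − U₂ = kQq(1/r₁ − 1/r₂).
U₁ − U₂ = (8.99×10⁹ N·m²/C²)(-7.87×10⁻⁶ C)(-5.59×10⁻⁶ C)(1/0.122 − 1/0.475) = 2.41 J.
v = √(2·2.41/8.58×10⁻³) = 23.7 m/s.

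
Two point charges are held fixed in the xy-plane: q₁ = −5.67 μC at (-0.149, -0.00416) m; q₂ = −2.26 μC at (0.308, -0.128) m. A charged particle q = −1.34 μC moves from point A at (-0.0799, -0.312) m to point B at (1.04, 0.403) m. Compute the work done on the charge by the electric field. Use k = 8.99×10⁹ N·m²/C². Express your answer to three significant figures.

The work done by the electric force is W_field = −ΔU = −q(V_B − V_A) = q(V_A − V_B).
At A: distances to the source charges are 0.316 m, 0.429 m; V_A = Σ kqᵢ/rᵢ = -2.09×10⁵ V.
At B: distances to the source charges are 1.26 m, 0.904 m; V_B = Σ kqᵢ/rᵢ = -6.30×10⁴ V.
ΔV = V_B − V_A = 1.46×10⁵ V.
W_field = −qΔV = −(-1.34×10⁻⁶ C)(1.46×10⁵ V) = 0.195 J.

0.195 J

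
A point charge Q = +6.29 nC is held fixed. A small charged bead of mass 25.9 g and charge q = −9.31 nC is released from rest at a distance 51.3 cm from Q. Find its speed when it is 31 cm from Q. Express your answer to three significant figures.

7.20×10⁻³ m/s

Only the electrostatic force acts, so mechanical energy is conserved: ½mv² = U₁ − U₂ = kQq(1/r₁ − 1/r₂).
U₁ − U₂ = (8.99×10⁹ N·m²/C²)(6.29×10⁻⁹ C)(-9.31×10⁻⁹ C)(1/0.513 − 1/0.310) = 6.72×10⁻⁷ J.
v = √(2·6.72×10⁻⁷/0.0259) = 7.20×10⁻³ m/s.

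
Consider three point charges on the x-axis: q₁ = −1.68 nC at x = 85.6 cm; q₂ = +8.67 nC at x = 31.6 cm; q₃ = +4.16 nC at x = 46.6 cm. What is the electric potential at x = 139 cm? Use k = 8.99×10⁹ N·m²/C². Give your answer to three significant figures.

The total potential is the scalar sum of each charge's contribution, V = Σ kqᵢ/rᵢ.
Distances from the field point to each charge: r₁ = 0.534 m, r₂ = 1.07 m, r₃ = 0.924 m.
V = k[(-1.68×10⁻⁹)/(0.534) + (8.67×10⁻⁹)/(1.07) + (4.16×10⁻⁹)/(0.924)] = 84.8 V.

84.8 V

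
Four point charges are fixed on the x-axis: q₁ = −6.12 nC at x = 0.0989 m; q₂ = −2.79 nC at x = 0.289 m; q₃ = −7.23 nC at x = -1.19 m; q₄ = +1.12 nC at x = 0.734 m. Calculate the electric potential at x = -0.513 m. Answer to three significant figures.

Electric potential is a scalar, so the contributions from each charge add algebraically: V = Σ kqᵢ/rᵢ.
Distances from the field point to each charge: r₁ = 0.612 m, r₂ = 0.802 m, r₃ = 0.677 m, r₄ = 1.25 m.
V = k[(-6.12×10⁻⁹)/(0.612) + (-2.79×10⁻⁹)/(0.802) + (-7.23×10⁻⁹)/(0.677) + (1.12×10⁻⁹)/(1.25)] = -209 V.

-209 V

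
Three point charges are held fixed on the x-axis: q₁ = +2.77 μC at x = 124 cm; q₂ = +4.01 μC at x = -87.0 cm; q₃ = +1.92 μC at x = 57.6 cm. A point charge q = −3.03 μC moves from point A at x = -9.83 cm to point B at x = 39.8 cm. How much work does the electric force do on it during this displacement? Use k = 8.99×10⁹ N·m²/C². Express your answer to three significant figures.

The work done by the electric force is W_field = −ΔU = −q(V_B − V_A) = q(V_A − V_B).
At A: distances to the source charges are 1.34 m, 0.772 m, 0.674 m; V_A = Σ kqᵢ/rᵢ = 9.09×10⁴ V.
At B: distances to the source charges are 0.842 m, 1.27 m, 0.178 m; V_B = Σ kqᵢ/rᵢ = 1.55×10⁵ V.
ΔV = V_B − V_A = 6.41×10⁴ V.
W_field = −qΔV = −(-3.03×10⁻⁶ C)(6.41×10⁴ V) = 0.194 J.

0.194 J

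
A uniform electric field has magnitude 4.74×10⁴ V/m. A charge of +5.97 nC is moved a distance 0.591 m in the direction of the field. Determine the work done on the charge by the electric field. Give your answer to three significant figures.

1.67×10⁻⁴ J

The potential change for a displacement 0.591 m in the direction of the field is ΔV = −Ed = -2.80×10⁴ V.
W_field = −qΔV = 1.67×10⁻⁴ J.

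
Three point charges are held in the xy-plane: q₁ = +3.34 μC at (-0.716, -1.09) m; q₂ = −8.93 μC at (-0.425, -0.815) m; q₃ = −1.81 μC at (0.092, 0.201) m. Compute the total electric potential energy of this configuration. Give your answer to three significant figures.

-0.578 J

The assembly work is the sum of pairwise potential energies, U = Σ_{i<j} kqᵢqⱼ/rᵢⱼ.
Pair separations: r₁₂ = 0.400 m, r₁₃ = 1.52 m, r₂₃ = 1.14 m.
U = (-0.670) + (-0.0357) + (0.127) = -0.578 J.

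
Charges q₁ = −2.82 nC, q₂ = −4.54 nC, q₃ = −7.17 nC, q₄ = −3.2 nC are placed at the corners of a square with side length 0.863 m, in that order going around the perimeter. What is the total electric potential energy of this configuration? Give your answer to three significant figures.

The work to assemble the configuration equals its total potential energy, U = Σ kqᵢqⱼ/rᵢⱼ over all pairs.
The four side pairs have separation 0.863 m and the two diagonal pairs 1.22 m.
Summing all 6 pair terms gives U = 1.06×10⁻⁶ J.

1.06×10⁻⁶ J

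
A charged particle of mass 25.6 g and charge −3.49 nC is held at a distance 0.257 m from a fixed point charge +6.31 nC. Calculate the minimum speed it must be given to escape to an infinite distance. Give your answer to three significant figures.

7.76×10⁻³ m/s

To just escape, total mechanical energy must reach zero at infinity: ½mv²_min + U = 0, so ½mv²_min = −U = |kQq|/r.
|U| = |kQq|/r = (8.99×10⁹ N·m²/C²)(6.31×10⁻⁹)(3.49×10⁻⁹)/(0.257) = 7.70×10⁻⁷ J.
v_min = √(2|U|/m) = √(2·7.70×10⁻⁷/0.0256) = 7.76×10⁻³ m/s.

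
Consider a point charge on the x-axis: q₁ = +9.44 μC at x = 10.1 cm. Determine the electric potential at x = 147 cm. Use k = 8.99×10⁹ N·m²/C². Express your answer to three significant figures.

6.20×10⁴ V

The total potential is the scalar sum of each charge's contribution, V = Σ kqᵢ/rᵢ.
V = k[(9.44×10⁻⁶)/(1.37)] = 6.20×10⁴ V.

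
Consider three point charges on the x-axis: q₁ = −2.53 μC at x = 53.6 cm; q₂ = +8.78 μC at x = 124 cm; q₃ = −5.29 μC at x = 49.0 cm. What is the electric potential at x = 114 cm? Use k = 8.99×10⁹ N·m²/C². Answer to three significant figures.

The total potential is the scalar sum of each charge's contribution, V = Σ kqᵢ/rᵢ.
Distances from the field point to each charge: r₁ = 0.604 m, r₂ = 0.100 m, r₃ = 0.650 m.
V = k[(-2.53×10⁻⁶)/(0.604) + (8.78×10⁻⁶)/(0.100) + (-5.29×10⁻⁶)/(0.650)] = 6.79×10⁵ V.

6.79×10⁵ V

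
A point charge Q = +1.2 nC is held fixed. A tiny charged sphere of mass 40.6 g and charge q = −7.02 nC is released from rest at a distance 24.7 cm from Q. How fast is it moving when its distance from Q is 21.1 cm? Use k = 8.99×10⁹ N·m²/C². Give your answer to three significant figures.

1.61×10⁻³ m/s

Only the electrostatic force acts, so mechanical energy is conserved: ½mv² = U₁ − U₂ = kQq(1/r₁ − 1/r₂).
U₁ − U₂ = (8.99×10⁹ N·m²/C²)(1.20×10⁻⁹ C)(-7.02×10⁻⁹ C)(1/0.247 − 1/0.211) = 5.23×10⁻⁸ J.
v = √(2·5.23×10⁻⁸/0.0406) = 1.61×10⁻³ m/s.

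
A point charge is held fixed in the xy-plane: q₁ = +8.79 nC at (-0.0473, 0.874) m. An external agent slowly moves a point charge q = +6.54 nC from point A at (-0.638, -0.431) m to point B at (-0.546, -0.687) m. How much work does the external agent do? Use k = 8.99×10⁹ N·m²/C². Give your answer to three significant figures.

For quasistatic motion the external work equals the change in potential energy: W_ext = qΔV = q(V_B − V_A).
At A: distance to the source charge is 1.43 m; V_A = kq₁/r = 55.2 V.
At B: distance to the source charge is 1.64 m; V_B = kq₁/r = 48.2 V.
ΔV = V_B − V_A = -6.94 V.
W_ext = qΔV = (6.54×10⁻⁹ C)(-6.94 V) = -4.54×10⁻⁸ J.

-4.54×10⁻⁸ J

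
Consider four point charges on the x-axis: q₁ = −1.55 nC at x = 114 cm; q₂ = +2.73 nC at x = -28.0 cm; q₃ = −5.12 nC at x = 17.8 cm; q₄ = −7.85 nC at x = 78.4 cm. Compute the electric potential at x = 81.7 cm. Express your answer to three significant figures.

The total potential is the scalar sum of each charge's contribution, V = Σ kqᵢ/rᵢ.
Distances from the field point to each charge: r₁ = 0.323 m, r₂ = 1.10 m, r₃ = 0.639 m, r₄ = 0.0330 m.
V = k[(-1.55×10⁻⁹)/(0.323) + (2.73×10⁻⁹)/(1.10) + (-5.12×10⁻⁹)/(0.639) + (-7.85×10⁻⁹)/(0.0330)] = -2230 V.

-2230 V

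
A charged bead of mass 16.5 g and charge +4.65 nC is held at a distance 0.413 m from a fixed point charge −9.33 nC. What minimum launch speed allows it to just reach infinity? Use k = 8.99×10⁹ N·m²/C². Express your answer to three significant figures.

0.0107 m/s

To just escape, total mechanical energy must reach zero at infinity: ½mv²_min + U = 0, so ½mv²_min = −U = |kQq|/r.
|U| = |kQq|/r = (8.99×10⁹ N·m²/C²)(9.33×10⁻⁹)(4.65×10⁻⁹)/(0.413) = 9.44×10⁻⁷ J.
v_min = √(2|U|/m) = √(2·9.44×10⁻⁷/0.0165) = 0.0107 m/s.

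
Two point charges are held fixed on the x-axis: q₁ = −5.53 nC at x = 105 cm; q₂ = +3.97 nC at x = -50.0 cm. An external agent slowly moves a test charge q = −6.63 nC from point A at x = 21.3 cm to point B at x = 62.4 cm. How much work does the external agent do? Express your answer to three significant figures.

For quasistatic motion the external work equals the change in potential energy: W_ext = qΔV = q(V_B − V_A).
At A: distances to the source charges are 0.837 m, 0.713 m; V_A = Σ kqᵢ/rᵢ = -9.34 V.
At B: distances to the source charges are 0.426 m, 1.12 m; V_B = Σ kqᵢ/rᵢ = -84.9 V.
ΔV = V_B − V_A = -75.6 V.
W_ext = qΔV = (-6.63×10⁻⁹ C)(-75.6 V) = 5.01×10⁻⁷ J.

5.01×10⁻⁷ J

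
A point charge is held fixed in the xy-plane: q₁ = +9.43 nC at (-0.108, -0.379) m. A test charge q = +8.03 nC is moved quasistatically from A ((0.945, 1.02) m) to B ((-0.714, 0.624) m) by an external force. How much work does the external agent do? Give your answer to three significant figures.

For quasistatic motion the external work equals the change in potential energy: W_ext = qΔV = q(V_B − V_A).
At A: distance to the source charge is 1.75 m; V_A = kq₁/r = 48.4 V.
At B: distance to the source charge is 1.17 m; V_B = kq₁/r = 72.3 V.
ΔV = V_B − V_A = 23.9 V.
W_ext = qΔV = (8.03×10⁻⁹ C)(23.9 V) = 1.92×10⁻⁷ J.

1.92×10⁻⁷ J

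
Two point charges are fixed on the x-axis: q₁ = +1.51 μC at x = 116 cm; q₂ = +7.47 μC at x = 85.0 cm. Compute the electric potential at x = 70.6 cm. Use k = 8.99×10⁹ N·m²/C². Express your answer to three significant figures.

The total potential is the scalar sum of each charge's contribution, V = Σ kqᵢ/rᵢ.
Distances from the field point to each charge: r₁ = 0.454 m, r₂ = 0.144 m.
V = k[(1.51×10⁻⁶)/(0.454) + (7.47×10⁻⁶)/(0.144)] = 4.96×10⁵ V.

4.96×10⁵ V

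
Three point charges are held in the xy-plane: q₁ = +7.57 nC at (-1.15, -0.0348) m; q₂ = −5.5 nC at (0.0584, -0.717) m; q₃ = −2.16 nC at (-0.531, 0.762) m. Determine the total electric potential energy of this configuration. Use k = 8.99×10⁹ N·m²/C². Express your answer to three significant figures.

The work to assemble the configuration equals its total potential energy, U = Σ kqᵢqⱼ/rᵢⱼ over all pairs.
Pair separations: r₁₂ = 1.39 m, r₁₃ = 1.01 m, r₂₃ = 1.59 m.
U = (-2.70×10⁻⁷) + (-1.46×10⁻⁷) + (6.71×10⁻⁸) = -3.48×10⁻⁷ J.

-3.48×10⁻⁷ J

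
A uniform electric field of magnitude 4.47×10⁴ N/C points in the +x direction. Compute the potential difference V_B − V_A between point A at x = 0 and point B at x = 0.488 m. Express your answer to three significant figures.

-2.18×10⁴ V

In a uniform field, potential decreases in the direction of E: V_B − V_A = −E·Δx.
V_B − V_A = −(4.47×10⁴ V/m)(0.488 m) = -2.18×10⁴ V.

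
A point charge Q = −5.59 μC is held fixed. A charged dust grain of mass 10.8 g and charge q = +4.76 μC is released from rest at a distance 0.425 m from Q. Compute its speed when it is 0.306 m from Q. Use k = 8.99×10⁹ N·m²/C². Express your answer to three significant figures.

6.37 m/s

Only the electrostatic force acts, so mechanical energy is conserved: ½mv² = U₁ − U₂ = kQq(1/r₁ − 1/r₂).
U₁ − U₂ = (8.99×10⁹ N·m²/C²)(-5.59×10⁻⁶ C)(4.76×10⁻⁶ C)(1/0.425 − 1/0.306) = 0.219 J.
v = √(2·0.219/0.0108) = 6.37 m/s.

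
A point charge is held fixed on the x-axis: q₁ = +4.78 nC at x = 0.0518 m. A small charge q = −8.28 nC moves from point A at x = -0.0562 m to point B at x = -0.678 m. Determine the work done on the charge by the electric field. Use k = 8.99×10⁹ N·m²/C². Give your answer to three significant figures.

-2.81×10⁻⁶ J

The work done by the electric force is W_field = −ΔU = −q(V_B − V_A) = q(V_A − V_B).
At A: distance to the source charge is 0.108 m; V_A = kq₁/r = 398 V.
At B: distance to the source charge is 0.730 m; V_B = kq₁/r = 58.9 V.
ΔV = V_B − V_A = -339 V.
W_field = −qΔV = −(-8.28×10⁻⁹ C)(-339 V) = -2.81×10⁻⁶ J.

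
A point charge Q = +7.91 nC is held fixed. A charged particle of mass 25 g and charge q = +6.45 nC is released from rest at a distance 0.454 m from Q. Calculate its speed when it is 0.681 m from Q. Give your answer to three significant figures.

5.19×10⁻³ m/s

Only the electrostatic force acts, so mechanical energy is conserved: ½mv² = U₁ − U₂ = kQq(1/r₁ − 1/r₂).
U₁ − U₂ = (8.99×10⁹ N·m²/C²)(7.91×10⁻⁹ C)(6.45×10⁻⁹ C)(1/0.454 − 1/0.681) = 3.37×10⁻⁷ J.
v = √(2·3.37×10⁻⁷/0.0250) = 5.19×10⁻³ m/s.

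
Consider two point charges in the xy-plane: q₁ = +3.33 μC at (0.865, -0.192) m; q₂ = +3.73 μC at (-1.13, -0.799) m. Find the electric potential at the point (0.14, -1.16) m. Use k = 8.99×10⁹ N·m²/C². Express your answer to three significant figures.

Electric potential is a scalar, so the contributions from each charge add algebraically: V = Σ kqᵢ/rᵢ.
Distances from the field point to each charge: r₁ = 1.21 m, r₂ = 1.32 m.
V = k[(3.33×10⁻⁶)/(1.21) + (3.73×10⁻⁶)/(1.32)] = 5.02×10⁴ V.

5.02×10⁴ V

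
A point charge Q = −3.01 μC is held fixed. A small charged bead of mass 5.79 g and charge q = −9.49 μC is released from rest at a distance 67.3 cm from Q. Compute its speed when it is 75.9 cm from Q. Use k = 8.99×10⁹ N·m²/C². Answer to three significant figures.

3.86 m/s

Only the electrostatic force acts, so mechanical energy is conserved: ½mv² = U₁ − U₂ = kQq(1/r₁ − 1/r₂).
U₁ − U₂ = (8.99×10⁹ N·m²/C²)(-3.01×10⁻⁶ C)(-9.49×10⁻⁶ C)(1/0.673 − 1/0.759) = 0.0432 J.
v = √(2·0.0432/5.79×10⁻³) = 3.86 m/s.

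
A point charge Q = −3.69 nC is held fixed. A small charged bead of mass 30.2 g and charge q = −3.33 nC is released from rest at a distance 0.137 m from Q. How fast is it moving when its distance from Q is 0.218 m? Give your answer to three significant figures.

Only the electrostatic force acts, so mechanical energy is conserved: ½mv² = U₁ − U₂ = kQq(1/r₁ − 1/r₂).
U₁ − U₂ = (8.99×10⁹ N·m²/C²)(-3.69×10⁻⁹ C)(-3.33×10⁻⁹ C)(1/0.137 − 1/0.218) = 3.00×10⁻⁷ J.
v = √(2·3.00×10⁻⁷/0.0302) = 4.45×10⁻³ m/s.

4.45×10⁻³ m/s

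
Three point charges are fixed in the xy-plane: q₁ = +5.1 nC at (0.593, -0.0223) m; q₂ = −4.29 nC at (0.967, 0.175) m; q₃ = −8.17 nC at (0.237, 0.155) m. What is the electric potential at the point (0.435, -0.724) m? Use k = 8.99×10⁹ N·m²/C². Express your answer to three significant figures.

-54.7 V

Electric potential is a scalar, so the contributions from each charge add algebraically: V = Σ kqᵢ/rᵢ.
Distances from the field point to each charge: r₁ = 0.719 m, r₂ = 1.04 m, r₃ = 0.901 m.
V = k[(5.10×10⁻⁹)/(0.719) + (-4.29×10⁻⁹)/(1.04) + (-8.17×10⁻⁹)/(0.901)] = -54.7 V.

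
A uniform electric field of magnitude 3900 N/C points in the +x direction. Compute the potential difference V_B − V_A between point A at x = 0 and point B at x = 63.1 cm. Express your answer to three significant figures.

-2460 V

In a uniform field, potential decreases in the direction of E: V_B − V_A = −E·Δx.
V_B − V_A = −(3900 V/m)(0.631 m) = -2460 V.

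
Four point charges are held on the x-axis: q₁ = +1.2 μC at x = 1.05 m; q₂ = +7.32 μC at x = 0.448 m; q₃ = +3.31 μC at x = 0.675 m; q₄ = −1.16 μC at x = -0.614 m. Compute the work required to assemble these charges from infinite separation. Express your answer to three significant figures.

1.08 J

The work to assemble the configuration equals its total potential energy, U = Σ kqᵢqⱼ/rᵢⱼ over all pairs.
Pair separations: r₁₂ = 0.602 m, r₁₃ = 0.375 m, r₁₄ = 1.66 m, r₂₃ = 0.227 m, r₂₄ = 1.06 m, r₃₄ = 1.29 m.
Summing all 6 pair terms gives U = 1.08 J.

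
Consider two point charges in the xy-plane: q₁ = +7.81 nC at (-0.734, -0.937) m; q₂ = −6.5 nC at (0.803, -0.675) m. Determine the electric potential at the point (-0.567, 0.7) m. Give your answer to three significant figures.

12.6 V

Electric potential is a scalar, so the contributions from each charge add algebraically: V = Σ kqᵢ/rᵢ.
Distances from the field point to each charge: r₁ = 1.65 m, r₂ = 1.94 m.
V = k[(7.81×10⁻⁹)/(1.65) + (-6.50×10⁻⁹)/(1.94)] = 12.6 V.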